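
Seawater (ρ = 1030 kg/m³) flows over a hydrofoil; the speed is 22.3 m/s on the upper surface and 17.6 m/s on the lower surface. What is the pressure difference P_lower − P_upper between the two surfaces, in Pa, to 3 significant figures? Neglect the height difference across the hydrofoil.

ΔP ≈ 96600 Pa

The pressure is lower where the speed is higher: ΔP = ½ρ(v_up² − v_low²).
ΔP = ½·1030·(22.3² − 17.6²) = 96600 Pa.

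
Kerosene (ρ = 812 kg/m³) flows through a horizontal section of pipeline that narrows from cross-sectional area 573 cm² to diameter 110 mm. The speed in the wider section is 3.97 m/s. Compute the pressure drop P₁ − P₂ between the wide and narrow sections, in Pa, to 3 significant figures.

By continuity, v₂ = v₁·A₁/A₂ = 3.97·(573/95.0) = 23.9 m/s.
With no height change, Bernoulli's equation is P₁ + ½ρv₁² = P₂ + ½ρv₂².
P₁ − P₂ = ½·812·(23.9² − 3.97²) = ½·812·557 = 226000 Pa.

ΔP ≈ 226000 Pa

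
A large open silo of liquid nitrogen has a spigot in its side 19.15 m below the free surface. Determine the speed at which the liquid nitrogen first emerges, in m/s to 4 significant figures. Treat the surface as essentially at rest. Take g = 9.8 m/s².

19.37 m/s

Torricelli's result v = √(2gh) gives v = √(2·9.8·19.15) = 19.37 m/s.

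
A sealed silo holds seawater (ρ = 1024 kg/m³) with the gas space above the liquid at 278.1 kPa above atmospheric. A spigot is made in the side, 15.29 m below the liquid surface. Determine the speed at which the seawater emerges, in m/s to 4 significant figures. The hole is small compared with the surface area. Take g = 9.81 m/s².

v ≈ 29.04 m/s

Take point 1 at the surface (v₁ ≈ 0) and point 2 at the hole (at atmospheric pressure). Bernoulli: P₁ + ρg h = P_atm + ½ρv₂².
With P₁ − P_atm = 278100 Pa, v₂ = √(2gh + 2ΔP/ρ) = √(2·9.81·15.29 + 2·278100/1024) = 29.04 m/s.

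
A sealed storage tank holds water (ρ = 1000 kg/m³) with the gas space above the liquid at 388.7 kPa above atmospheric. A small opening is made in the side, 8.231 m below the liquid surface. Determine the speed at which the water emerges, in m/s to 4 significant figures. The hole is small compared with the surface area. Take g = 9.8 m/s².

Take point 1 at the surface (v₁ ≈ 0) and point 2 at the hole (at atmospheric pressure). Bernoulli: P₁ + ρg h = P_atm + ½ρv₂².
With P₁ − P_atm = 388700 Pa, v₂ = √(2gh + 2ΔP/ρ) = √(2·9.8·8.231 + 2·388700/1000) = 30.64 m/s.

30.64 m/s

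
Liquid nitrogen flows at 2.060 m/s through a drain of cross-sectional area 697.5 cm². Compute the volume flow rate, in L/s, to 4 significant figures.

Q ≈ 143.7 L/s

Q = A·v = 0.06975 m² × 2.060 m/s = 0.1437 m³/s.
Converting: 0.1437 m³/s × 1000 = 143.7 L/s.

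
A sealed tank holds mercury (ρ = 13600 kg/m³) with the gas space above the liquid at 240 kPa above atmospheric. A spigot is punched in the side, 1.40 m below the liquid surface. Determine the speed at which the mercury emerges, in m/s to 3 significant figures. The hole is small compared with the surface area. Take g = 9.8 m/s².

7.92 m/s

Take point 1 at the surface (v₁ ≈ 0) and point 2 at the hole (at atmospheric pressure). Bernoulli: P₁ + ρg h = P_atm + ½ρv₂².
With P₁ − P_atm = 240000 Pa, v₂ = √(2gh + 2ΔP/ρ) = √(2·9.8·1.40 + 2·240000/13600) = 7.92 m/s.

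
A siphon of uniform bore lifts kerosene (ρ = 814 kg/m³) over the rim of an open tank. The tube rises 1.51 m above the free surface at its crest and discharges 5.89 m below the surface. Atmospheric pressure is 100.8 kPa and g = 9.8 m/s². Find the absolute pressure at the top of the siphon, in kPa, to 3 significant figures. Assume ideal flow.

From the surface to the outlet (both open to atmosphere, surface at rest): v = √(2g·h_out) = √(2·9.8·5.89) = 10.7 m/s.
With constant cross-section the crest speed equals v; applying Bernoulli from the surface up to the crest, P_top = P_atm − ½ρv² − ρg·h_top.
P_top = 100800 − ½·814·10.7² − 814·9.8·1.51 = 41800 Pa.

P_top ≈ 41.8 kPa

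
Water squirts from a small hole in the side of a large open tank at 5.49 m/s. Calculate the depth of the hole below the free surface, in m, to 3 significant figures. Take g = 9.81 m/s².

h ≈ 1.54 m

For a small hole in a large open tank, ½v² = gh, giving h = v²/(2g).
h = 5.49²/(2·9.81) = 30.1/19.62 = 1.54 m.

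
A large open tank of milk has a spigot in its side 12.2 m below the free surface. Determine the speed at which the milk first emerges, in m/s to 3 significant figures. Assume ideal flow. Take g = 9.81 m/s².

With the surface at rest and both surface and jet at atmospheric pressure, Bernoulli gives ρg h = ½ρv², so v = √(2gh) = √(2·9.81·12.2) = 15.5 m/s.

v ≈ 15.5 m/s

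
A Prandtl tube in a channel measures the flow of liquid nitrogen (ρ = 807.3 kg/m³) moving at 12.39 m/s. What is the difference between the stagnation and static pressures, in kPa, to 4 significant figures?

Bernoulli between the free stream and the stagnation point: ½ρv² = P_stag − P_static.
ΔP = ½·807.3·12.39² = 61970 Pa.

ΔP = 61.97 kPa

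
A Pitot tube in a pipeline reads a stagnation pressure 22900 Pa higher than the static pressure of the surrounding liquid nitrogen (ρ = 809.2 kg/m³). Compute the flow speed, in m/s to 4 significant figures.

v = 7.523 m/s

Bernoulli between the free stream and the stagnation point: ½ρv² = P_stag − P_static.
v = √(2ΔP/ρ) = √(2·22900/809.2) = 7.523 m/s.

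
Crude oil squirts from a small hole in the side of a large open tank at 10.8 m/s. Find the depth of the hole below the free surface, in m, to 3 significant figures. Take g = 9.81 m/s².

h ≈ 5.94 m

Inverting v = √(2gh) gives h = v² / 2g.
h = 10.8²/(2·9.81) = 117/19.62 = 5.94 m.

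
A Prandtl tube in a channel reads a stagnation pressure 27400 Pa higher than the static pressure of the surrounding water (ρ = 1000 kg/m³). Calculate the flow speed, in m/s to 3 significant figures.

At the stagnation point the flow is brought to rest, so Bernoulli gives P_stag − P_static = ½ρv².
v = √(2ΔP/ρ) = √(2·27400/1000) = 7.40 m/s.

v ≈ 7.40 m/s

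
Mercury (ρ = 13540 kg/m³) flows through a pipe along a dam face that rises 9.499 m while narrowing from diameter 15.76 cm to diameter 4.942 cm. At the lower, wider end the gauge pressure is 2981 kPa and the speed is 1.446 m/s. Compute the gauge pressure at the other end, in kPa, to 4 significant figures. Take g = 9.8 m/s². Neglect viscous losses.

The volume flow rate is constant, so v₂ = (A₁/A₂)v₁ = (195.1/19.18)·1.446 = 14.71 m/s.
Energy conservation along the streamline gives P₂ = P₁ − ½ρ(v₂² − v₁²) − ρg(h₂ − h₁).
P₂ = 2981000 + ½·13540·(1.446² − 14.71²) − 13540·9.8·(+9.499) = 2981000 + (-1450000) − (1260000) = 270700 Pa.

P₂ ≈ 270.7 kPa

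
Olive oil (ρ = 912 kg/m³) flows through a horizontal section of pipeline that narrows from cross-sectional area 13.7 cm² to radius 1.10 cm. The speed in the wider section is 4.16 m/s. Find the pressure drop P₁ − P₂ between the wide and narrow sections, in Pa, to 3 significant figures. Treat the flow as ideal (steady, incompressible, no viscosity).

ΔP ≈ 94600 Pa

The volume flow rate is constant, so v₂ = (A₁/A₂)v₁ = (13.7/3.80)·4.16 = 15.0 m/s.
With no height change, Bernoulli's equation is P₁ + ½ρv₁² = P₂ + ½ρv₂².
P₁ − P₂ = ½·912·(15.0² − 4.16²) = ½·912·207 = 94600 Pa.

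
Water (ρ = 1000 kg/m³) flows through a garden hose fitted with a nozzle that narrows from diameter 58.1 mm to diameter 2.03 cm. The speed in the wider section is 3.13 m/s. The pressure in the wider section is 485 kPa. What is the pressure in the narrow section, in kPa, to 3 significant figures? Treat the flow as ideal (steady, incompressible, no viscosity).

The volume flow rate is constant, so v₂ = (A₁/A₂)v₁ = (26.5/3.24)·3.13 = 25.6 m/s.
The pipe is horizontal, so Bernoulli reduces to P₁ + ½ρv₁² = P₂ + ½ρv₂².
P₂ = P₁ − ½ρ(v₂² − v₁²) = 485000 − ½·1000·(25.6² − 3.13²) = 485000 − 324000 = 161000 Pa.

P₂ = 161 kPa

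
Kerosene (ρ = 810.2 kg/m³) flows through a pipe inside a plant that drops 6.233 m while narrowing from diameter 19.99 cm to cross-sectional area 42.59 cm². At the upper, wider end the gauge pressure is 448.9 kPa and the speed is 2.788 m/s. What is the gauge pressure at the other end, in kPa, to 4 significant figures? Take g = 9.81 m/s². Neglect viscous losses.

Continuity gives A₁v₁ = A₂v₂, so v₂ = (313.8 cm²)/(42.59 cm²) × 2.788 m/s = 20.54 m/s.
Applying Bernoulli between the two ends and solving for P₂: P₂ = P₁ + ½ρ(v₁² − v₂²) − ρgΔh.
P₂ = 448900 + ½·810.2·(2.788² − 20.54²) − 810.2·9.81·(−6.233) = 448900 + (-167800) − (-49540) = 330600 Pa.

P₂ ≈ 330.6 kPa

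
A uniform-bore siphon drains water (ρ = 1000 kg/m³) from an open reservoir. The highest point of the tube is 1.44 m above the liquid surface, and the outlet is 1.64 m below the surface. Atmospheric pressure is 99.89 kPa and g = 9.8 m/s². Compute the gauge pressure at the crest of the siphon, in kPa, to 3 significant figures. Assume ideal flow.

Bernoulli surface→outlet gives ½v² = g·h_out, so v = √(2·9.8·1.64) = 5.67 m/s.
With constant cross-section the crest speed equals v; applying Bernoulli from the surface up to the crest, P_top = P_atm − ½ρv² − ρg·h_top.
P_top = 99890 − ½·1000·5.67² − 1000·9.8·1.44 = 69700 Pa. So P_gauge = P_top − P_atm = -30200 Pa.

P_gauge ≈ -30.2 kPa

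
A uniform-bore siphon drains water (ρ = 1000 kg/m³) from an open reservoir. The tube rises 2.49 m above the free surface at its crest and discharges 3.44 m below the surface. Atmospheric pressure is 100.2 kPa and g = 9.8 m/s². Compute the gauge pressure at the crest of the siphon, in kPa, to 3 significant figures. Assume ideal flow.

From the surface to the outlet (both open to atmosphere, surface at rest): v = √(2g·h_out) = √(2·9.8·3.44) = 8.21 m/s.
Continuity keeps v the same throughout the tube; from surface to crest, P_atm + 0 = P_top + ½ρv² + ρg·h_top.
P_top = 100200 − ½·1000·8.21² − 1000·9.8·2.49 = 42100 Pa. So P_gauge = P_top − P_atm = -58100 Pa.

P_gauge = -58.1 kPa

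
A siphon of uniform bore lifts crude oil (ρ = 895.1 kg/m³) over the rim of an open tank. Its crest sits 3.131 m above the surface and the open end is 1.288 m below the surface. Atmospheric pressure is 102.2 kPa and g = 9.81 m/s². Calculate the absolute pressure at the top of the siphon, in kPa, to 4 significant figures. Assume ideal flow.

The outlet speed comes from Torricelli: v = √(2g·1.288) = 5.027 m/s.
With constant cross-section the crest speed equals v; applying Bernoulli from the surface up to the crest, P_top = P_atm − ½ρv² − ρg·h_top.
P_top = 102200 − ½·895.1·5.027² − 895.1·9.81·3.131 = 63400 Pa.

P_top = 63.40 kPa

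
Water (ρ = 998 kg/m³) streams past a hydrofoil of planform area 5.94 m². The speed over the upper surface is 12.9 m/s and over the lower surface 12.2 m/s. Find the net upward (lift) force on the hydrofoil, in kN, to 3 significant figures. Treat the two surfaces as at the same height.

The faster flow above has the lower pressure; Bernoulli (same height) gives ΔP = ½ρ(v_up² − v_low²).
ΔP = ½·998·(12.9² − 12.2²) = 8770 Pa.
Lift = ΔP · A = 8770 × 5.94 = 52100 N.

52.1 kN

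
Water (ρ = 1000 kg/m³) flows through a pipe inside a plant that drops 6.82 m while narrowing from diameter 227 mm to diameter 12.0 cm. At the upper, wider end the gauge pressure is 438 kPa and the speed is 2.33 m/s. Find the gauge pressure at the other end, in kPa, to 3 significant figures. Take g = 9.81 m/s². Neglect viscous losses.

P₂ ≈ 473 kPa

The volume flow rate is constant, so v₂ = (A₁/A₂)v₁ = (405/113)·2.33 = 8.34 m/s.
Applying Bernoulli between the two ends and solving for P₂: P₂ = P₁ + ½ρ(v₁² − v₂²) − ρgΔh.
P₂ = 438000 + ½·1000·(2.33² − 8.34²) − 1000·9.81·(−6.82) = 438000 + (-32000) − (-66900) = 473000 Pa.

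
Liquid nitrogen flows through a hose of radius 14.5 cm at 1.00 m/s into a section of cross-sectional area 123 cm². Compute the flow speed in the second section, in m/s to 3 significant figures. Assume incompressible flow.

Continuity gives A₁v₁ = A₂v₂, so v₂ = (661 cm²)/(123 cm²) × 1.00 m/s = 5.37 m/s.

5.37 m/s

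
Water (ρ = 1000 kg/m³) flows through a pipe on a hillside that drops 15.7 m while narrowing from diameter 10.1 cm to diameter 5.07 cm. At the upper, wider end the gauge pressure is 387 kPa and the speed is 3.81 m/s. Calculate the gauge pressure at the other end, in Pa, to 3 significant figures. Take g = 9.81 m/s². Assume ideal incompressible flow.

Mass conservation (A₁v₁ = A₂v₂) gives v₂ = 3.81 × 80.1/20.2 = 15.1 m/s.
Bernoulli: P₁ + ½ρv₁² + ρg h₁ = P₂ + ½ρv₂² + ρg h₂, so P₂ = P₁ + ½ρ(v₁² − v₂²) − ρg(h₂ − h₁).
P₂ = 387000 + ½·1000·(3.81² − 15.1²) − 1000·9.81·(−15.7) = 387000 + (-107000) − (-154000) = 434000 Pa.

P₂ ≈ 434000 Pa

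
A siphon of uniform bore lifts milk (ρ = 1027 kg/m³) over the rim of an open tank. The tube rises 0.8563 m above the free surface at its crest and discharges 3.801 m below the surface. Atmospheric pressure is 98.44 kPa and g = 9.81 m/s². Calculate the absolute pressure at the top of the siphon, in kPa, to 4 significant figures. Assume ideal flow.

51.52 kPa

Bernoulli surface→outlet gives ½v² = g·h_out, so v = √(2·9.81·3.801) = 8.636 m/s.
The bore is uniform, so the speed at the crest is the same v. Bernoulli surface→crest: P_atm = P_top + ½ρv² + ρg·h_top.
P_top = 98440 − ½·1027·8.636² − 1027·9.81·0.8563 = 51520 Pa.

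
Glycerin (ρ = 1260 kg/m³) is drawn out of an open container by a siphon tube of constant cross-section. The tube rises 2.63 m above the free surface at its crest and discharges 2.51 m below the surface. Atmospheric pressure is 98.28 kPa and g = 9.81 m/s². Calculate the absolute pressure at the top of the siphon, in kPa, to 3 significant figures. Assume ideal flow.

Bernoulli surface→outlet gives ½v² = g·h_out, so v = √(2·9.81·2.51) = 7.02 m/s.
With constant cross-section the crest speed equals v; applying Bernoulli from the surface up to the crest, P_top = P_atm − ½ρv² − ρg·h_top.
P_top = 98280 − ½·1260·7.02² − 1260·9.81·2.63 = 34700 Pa.

P_top = 34.7 kPa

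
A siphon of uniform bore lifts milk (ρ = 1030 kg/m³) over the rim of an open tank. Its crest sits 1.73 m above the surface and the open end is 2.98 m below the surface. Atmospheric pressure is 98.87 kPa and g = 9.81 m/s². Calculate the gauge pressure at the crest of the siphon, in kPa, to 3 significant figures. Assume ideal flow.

-47.6 kPa

The outlet speed comes from Torricelli: v = √(2g·2.98) = 7.65 m/s.
With constant cross-section the crest speed equals v; applying Bernoulli from the surface up to the crest, P_top = P_atm − ½ρv² − ρg·h_top.
P_top = 98870 − ½·1030·7.65² − 1030·9.81·1.73 = 51300 Pa. So P_gauge = P_top − P_atm = -47600 Pa.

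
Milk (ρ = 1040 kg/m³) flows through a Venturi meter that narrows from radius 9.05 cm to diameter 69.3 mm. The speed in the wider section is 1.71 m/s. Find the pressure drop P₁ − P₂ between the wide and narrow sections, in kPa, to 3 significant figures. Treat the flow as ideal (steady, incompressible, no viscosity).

ΔP ≈ 69.2 kPa

The volume flow rate is constant, so v₂ = (A₁/A₂)v₁ = (257/37.7)·1.71 = 11.7 m/s.
With no height change, Bernoulli's equation is P₁ + ½ρv₁² = P₂ + ½ρv₂².
P₁ − P₂ = ½·1040·(11.7² − 1.71²) = ½·1040·133 = 69200 Pa.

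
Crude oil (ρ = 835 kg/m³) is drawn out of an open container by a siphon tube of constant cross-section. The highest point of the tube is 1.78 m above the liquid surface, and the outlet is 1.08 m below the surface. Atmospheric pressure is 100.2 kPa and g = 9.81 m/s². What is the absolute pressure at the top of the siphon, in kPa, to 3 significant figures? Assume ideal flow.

P_top ≈ 76.8 kPa

The outlet speed comes from Torricelli: v = √(2g·1.08) = 4.60 m/s.
Continuity keeps v the same throughout the tube; from surface to crest, P_atm + 0 = P_top + ½ρv² + ρg·h_top.
P_top = 100200 − ½·835·4.60² − 835·9.81·1.78 = 76800 Pa.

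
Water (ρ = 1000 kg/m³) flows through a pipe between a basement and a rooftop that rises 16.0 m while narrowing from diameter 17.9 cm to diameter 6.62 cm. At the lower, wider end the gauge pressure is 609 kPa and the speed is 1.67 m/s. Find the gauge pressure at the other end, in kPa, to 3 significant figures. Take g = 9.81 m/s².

379 kPa

Mass conservation (A₁v₁ = A₂v₂) gives v₂ = 1.67 × 252/34.4 = 12.2 m/s.
Energy conservation along the streamline gives P₂ = P₁ − ½ρ(v₂² − v₁²) − ρg(h₂ − h₁).
P₂ = 609000 + ½·1000·(1.67² − 12.2²) − 1000·9.81·(+16.0) = 609000 + (-73100) − (157000) = 379000 Pa.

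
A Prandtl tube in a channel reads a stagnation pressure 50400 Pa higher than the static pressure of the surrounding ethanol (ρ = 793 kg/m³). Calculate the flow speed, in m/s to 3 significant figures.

11.3 m/s

The dynamic pressure equals the rise in static pressure at the stagnation point: ΔP = ½ρv².
v = √(2ΔP/ρ) = √(2·50400/793) = 11.3 m/s.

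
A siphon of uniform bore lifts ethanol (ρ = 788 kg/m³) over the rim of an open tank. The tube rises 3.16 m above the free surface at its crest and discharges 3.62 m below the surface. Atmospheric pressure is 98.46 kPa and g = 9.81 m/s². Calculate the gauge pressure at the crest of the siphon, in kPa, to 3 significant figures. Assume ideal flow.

From the surface to the outlet (both open to atmosphere, surface at rest): v = √(2g·h_out) = √(2·9.81·3.62) = 8.43 m/s.
The bore is uniform, so the speed at the crest is the same v. Bernoulli surface→crest: P_atm = P_top + ½ρv² + ρg·h_top.
P_top = 98460 − ½·788·8.43² − 788·9.81·3.16 = 46000 Pa. So P_gauge = P_top − P_atm = -52400 Pa.

P_gauge ≈ -52.4 kPa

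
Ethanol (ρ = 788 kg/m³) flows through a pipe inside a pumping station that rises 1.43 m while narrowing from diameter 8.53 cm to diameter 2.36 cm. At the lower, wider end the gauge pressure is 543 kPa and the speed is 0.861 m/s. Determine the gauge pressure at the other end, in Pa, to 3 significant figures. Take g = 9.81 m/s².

482000 Pa

By continuity, v₂ = v₁·A₁/A₂ = 0.861·(57.1/4.37) = 11.2 m/s.
Applying Bernoulli between the two ends and solving for P₂: P₂ = P₁ + ½ρ(v₁² − v₂²) − ρgΔh.
P₂ = 543000 + ½·788·(0.861² − 11.2²) − 788·9.81·(+1.43) = 543000 + (-49600) − (11100) = 482000 Pa.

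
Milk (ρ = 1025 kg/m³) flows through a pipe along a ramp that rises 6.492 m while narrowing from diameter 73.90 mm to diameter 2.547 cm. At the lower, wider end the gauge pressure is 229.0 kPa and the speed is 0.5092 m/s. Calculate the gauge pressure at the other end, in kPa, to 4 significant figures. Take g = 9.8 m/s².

By continuity, v₂ = v₁·A₁/A₂ = 0.5092·(42.89/5.095) = 4.287 m/s.
Bernoulli: P₁ + ½ρv₁² + ρg h₁ = P₂ + ½ρv₂² + ρg h₂, so P₂ = P₁ + ½ρ(v₁² − v₂²) − ρg(h₂ − h₁).
P₂ = 229000 + ½·1025·(0.5092² − 4.287²) − 1025·9.8·(+6.492) = 229000 + (-9285) − (65210) = 154500 Pa.

154.5 kPa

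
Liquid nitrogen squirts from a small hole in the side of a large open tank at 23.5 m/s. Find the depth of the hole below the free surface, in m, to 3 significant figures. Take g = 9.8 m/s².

h ≈ 28.2 m

For a small hole in a large open tank, ½v² = gh, giving h = v²/(2g).
h = 23.5²/(2·9.8) = 552/19.60 = 28.2 m.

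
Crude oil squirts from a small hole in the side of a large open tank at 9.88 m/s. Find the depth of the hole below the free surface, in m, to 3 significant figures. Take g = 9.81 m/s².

h = 4.98 m

Inverting v = √(2gh) gives h = v² / 2g.
h = 9.88²/(2·9.81) = 97.6/19.62 = 4.98 m.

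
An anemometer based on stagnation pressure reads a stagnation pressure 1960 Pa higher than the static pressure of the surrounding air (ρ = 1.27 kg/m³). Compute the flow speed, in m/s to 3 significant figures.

The dynamic pressure equals the rise in static pressure at the stagnation point: ΔP = ½ρv².
v = √(2ΔP/ρ) = √(2·1960/1.27) = 55.6 m/s.

55.6 m/s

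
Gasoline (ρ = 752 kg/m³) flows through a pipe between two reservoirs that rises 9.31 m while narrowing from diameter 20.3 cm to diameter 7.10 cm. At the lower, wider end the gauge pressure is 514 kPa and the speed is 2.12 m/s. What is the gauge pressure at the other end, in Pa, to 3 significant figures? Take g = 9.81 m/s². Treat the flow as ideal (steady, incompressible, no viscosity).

P₂ ≈ 334000 Pa

Continuity gives A₁v₁ = A₂v₂, so v₂ = (324 cm²)/(39.6 cm²) × 2.12 m/s = 17.3 m/s.
Bernoulli: P₁ + ½ρv₁² + ρg h₁ = P₂ + ½ρv₂² + ρg h₂, so P₂ = P₁ + ½ρ(v₁² − v₂²) − ρg(h₂ − h₁).
P₂ = 514000 + ½·752·(2.12² − 17.3²) − 752·9.81·(+9.31) = 514000 + (-111000) − (68700) = 334000 Pa.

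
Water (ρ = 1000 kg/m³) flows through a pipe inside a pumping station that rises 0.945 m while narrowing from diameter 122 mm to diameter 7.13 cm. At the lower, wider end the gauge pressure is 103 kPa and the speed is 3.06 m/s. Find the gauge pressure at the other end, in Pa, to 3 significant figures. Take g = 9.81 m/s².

58300 Pa

By continuity, v₂ = v₁·A₁/A₂ = 3.06·(117/39.9) = 8.96 m/s.
Applying Bernoulli between the two ends and solving for P₂: P₂ = P₁ + ½ρ(v₁² − v₂²) − ρgΔh.
P₂ = 103000 + ½·1000·(3.06² − 8.96²) − 1000·9.81·(+0.945) = 103000 + (-35500) − (9270) = 58300 Pa.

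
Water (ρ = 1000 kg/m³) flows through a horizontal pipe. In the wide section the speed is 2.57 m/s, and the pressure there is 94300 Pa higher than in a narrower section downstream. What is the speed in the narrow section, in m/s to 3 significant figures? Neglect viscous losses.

Horizontal Bernoulli: P₁ + ½ρv₁² = P₂ + ½ρv₂², so v₂² = v₁² + 2(P₁ − P₂)/ρ.
v₂ = √(2.57² + 2·94300/1000) = √(6.60 + 189) = 14.0 m/s.

v₂ = 14.0 m/s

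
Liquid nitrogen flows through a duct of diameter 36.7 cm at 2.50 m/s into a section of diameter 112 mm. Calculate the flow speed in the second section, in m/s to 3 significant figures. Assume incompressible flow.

Continuity gives A₁v₁ = A₂v₂, so v₂ = (1060 cm²)/(98.5 cm²) × 2.50 m/s = 26.8 m/s.

26.8 m/s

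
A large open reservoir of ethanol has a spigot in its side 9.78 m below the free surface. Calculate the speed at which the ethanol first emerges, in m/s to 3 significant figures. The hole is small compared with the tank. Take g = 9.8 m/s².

v ≈ 13.8 m/s

The surface is effectively still and both ends are open, so ½v² = gh and v = √(2·9.8·9.78) = 13.8 m/s.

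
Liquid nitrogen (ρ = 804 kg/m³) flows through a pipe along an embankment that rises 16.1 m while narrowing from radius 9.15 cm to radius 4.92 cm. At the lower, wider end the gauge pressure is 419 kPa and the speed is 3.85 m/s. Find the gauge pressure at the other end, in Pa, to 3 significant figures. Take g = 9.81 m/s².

By continuity, v₂ = v₁·A₁/A₂ = 3.85·(263/76.0) = 13.3 m/s.
Bernoulli: P₁ + ½ρv₁² + ρg h₁ = P₂ + ½ρv₂² + ρg h₂, so P₂ = P₁ + ½ρ(v₁² − v₂²) − ρg(h₂ − h₁).
P₂ = 419000 + ½·804·(3.85² − 13.3²) − 804·9.81·(+16.1) = 419000 + (-65300) − (127000) = 227000 Pa.

227000 Pa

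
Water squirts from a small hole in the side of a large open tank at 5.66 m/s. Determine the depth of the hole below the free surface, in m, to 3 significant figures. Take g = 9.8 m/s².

Inverting v = √(2gh) gives h = v² / 2g.
h = 5.66²/(2·9.8) = 32.0/19.60 = 1.63 m.

h = 1.63 m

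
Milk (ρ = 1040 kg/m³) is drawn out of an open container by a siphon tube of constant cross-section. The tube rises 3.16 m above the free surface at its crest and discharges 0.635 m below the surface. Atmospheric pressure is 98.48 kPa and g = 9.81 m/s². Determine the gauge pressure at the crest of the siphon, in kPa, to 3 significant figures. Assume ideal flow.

P_gauge ≈ -38.7 kPa

Bernoulli surface→outlet gives ½v² = g·h_out, so v = √(2·9.81·0.635) = 3.53 m/s.
Continuity keeps v the same throughout the tube; from surface to crest, P_atm + 0 = P_top + ½ρv² + ρg·h_top.
P_top = 98480 − ½·1040·3.53² − 1040·9.81·3.16 = 59800 Pa. So P_gauge = P_top − P_atm = -38700 Pa.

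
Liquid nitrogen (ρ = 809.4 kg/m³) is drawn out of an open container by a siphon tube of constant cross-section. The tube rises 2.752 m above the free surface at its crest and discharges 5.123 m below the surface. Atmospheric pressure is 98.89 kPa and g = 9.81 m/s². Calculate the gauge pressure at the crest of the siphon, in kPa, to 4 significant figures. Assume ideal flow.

Bernoulli surface→outlet gives ½v² = g·h_out, so v = √(2·9.81·5.123) = 10.03 m/s.
Continuity keeps v the same throughout the tube; from surface to crest, P_atm + 0 = P_top + ½ρv² + ρg·h_top.
P_top = 98890 − ½·809.4·10.03² − 809.4·9.81·2.752 = 36360 Pa. So P_gauge = P_top − P_atm = -62530 Pa.

P_gauge = -62.53 kPa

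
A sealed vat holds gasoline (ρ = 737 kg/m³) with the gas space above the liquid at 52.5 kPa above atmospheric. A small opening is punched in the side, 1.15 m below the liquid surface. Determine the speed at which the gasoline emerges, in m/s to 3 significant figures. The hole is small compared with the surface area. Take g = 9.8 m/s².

Take point 1 at the surface (v₁ ≈ 0) and point 2 at the hole (at atmospheric pressure). Bernoulli: P₁ + ρg h = P_atm + ½ρv₂².
With P₁ − P_atm = 52500 Pa, v₂ = √(2gh + 2ΔP/ρ) = √(2·9.8·1.15 + 2·52500/737) = 12.8 m/s.

v = 12.8 m/s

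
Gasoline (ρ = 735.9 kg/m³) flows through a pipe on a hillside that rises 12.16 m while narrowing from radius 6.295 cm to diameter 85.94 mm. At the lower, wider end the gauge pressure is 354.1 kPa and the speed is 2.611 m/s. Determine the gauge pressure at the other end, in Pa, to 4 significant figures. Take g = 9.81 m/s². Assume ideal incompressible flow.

By continuity, v₂ = v₁·A₁/A₂ = 2.611·(124.5/58.01) = 5.604 m/s.
Bernoulli: P₁ + ½ρv₁² + ρg h₁ = P₂ + ½ρv₂² + ρg h₂, so P₂ = P₁ + ½ρ(v₁² − v₂²) − ρg(h₂ − h₁).
P₂ = 354100 + ½·735.9·(2.611² − 5.604²) − 735.9·9.81·(+12.16) = 354100 + (-9045) − (87790) = 257300 Pa.

257300 Pa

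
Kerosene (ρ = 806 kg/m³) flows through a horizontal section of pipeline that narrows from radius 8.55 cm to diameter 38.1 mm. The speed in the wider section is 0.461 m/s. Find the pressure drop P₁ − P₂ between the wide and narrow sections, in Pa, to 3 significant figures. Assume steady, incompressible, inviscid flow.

Mass conservation (A₁v₁ = A₂v₂) gives v₂ = 0.461 × 230/11.4 = 9.29 m/s.
The pipe is horizontal, so Bernoulli reduces to P₁ + ½ρv₁² = P₂ + ½ρv₂².
P₁ − P₂ = ½·806·(9.29² − 0.461²) = ½·806·86.0 = 34700 Pa.

ΔP ≈ 34700 Pa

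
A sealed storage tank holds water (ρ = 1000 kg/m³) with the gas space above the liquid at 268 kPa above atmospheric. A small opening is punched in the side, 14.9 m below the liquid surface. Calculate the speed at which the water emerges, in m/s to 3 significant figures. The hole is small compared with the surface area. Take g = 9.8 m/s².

v ≈ 28.8 m/s

Take point 1 at the surface (v₁ ≈ 0) and point 2 at the hole (at atmospheric pressure). Bernoulli: P₁ + ρg h = P_atm + ½ρv₂².
With P₁ − P_atm = 268000 Pa, v₂ = √(2gh + 2ΔP/ρ) = √(2·9.8·14.9 + 2·268000/1000) = 28.8 m/s.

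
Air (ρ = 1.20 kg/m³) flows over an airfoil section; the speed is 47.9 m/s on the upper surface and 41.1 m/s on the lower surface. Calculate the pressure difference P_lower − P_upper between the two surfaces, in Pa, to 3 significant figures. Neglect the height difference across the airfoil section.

ΔP ≈ 363 Pa

Bernoulli (same height): P_lower − P_upper = ½ρ(v_upper² − v_lower²).
ΔP = ½·1.20·(47.9² − 41.1²) = 363 Pa.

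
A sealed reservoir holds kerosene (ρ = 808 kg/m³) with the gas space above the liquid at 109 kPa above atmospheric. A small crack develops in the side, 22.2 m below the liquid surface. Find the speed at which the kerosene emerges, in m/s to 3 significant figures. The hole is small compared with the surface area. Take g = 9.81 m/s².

Take point 1 at the surface (v₁ ≈ 0) and point 2 at the hole (at atmospheric pressure). Bernoulli: P₁ + ρg h = P_atm + ½ρv₂².
With P₁ − P_atm = 109000 Pa, v₂ = √(2gh + 2ΔP/ρ) = √(2·9.81·22.2 + 2·109000/808) = 26.6 m/s.

26.6 m/s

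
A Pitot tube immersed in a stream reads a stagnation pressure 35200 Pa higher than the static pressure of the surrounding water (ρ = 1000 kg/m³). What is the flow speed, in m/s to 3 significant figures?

The dynamic pressure equals the rise in static pressure at the stagnation point: ΔP = ½ρv².
v = √(2ΔP/ρ) = √(2·35200/1000) = 8.39 m/s.

v ≈ 8.39 m/s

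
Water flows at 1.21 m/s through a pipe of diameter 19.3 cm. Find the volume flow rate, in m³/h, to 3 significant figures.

Q ≈ 127 m³/h

Q = A·v = 0.0293 m² × 1.21 m/s = 0.0354 m³/s.
Converting: 0.0354 m³/s × 3600 = 127 m³/h.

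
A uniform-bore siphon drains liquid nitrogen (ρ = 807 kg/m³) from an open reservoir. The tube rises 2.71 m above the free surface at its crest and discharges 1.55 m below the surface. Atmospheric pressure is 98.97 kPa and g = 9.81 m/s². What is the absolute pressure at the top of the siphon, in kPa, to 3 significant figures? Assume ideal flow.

65.2 kPa

Bernoulli surface→outlet gives ½v² = g·h_out, so v = √(2·9.81·1.55) = 5.51 m/s.
With constant cross-section the crest speed equals v; applying Bernoulli from the surface up to the crest, P_top = P_atm − ½ρv² − ρg·h_top.
P_top = 98970 − ½·807·5.51² − 807·9.81·2.71 = 65200 Pa.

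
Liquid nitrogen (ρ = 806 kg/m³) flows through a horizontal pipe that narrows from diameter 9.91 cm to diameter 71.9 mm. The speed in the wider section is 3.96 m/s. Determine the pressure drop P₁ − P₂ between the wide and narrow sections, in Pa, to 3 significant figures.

The volume flow rate is constant, so v₂ = (A₁/A₂)v₁ = (77.1/40.6)·3.96 = 7.52 m/s.
Bernoulli (h₁ = h₂): P₁ − P₂ = ½ρ(v₂² − v₁²).
P₁ − P₂ = ½·806·(7.52² − 3.96²) = ½·806·40.9 = 16500 Pa.

ΔP ≈ 16500 Pa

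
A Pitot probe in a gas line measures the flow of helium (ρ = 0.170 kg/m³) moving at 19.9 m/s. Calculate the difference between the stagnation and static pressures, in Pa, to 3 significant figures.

ΔP = 33.7 Pa

Bernoulli between the free stream and the stagnation point: ½ρv² = P_stag − P_static.
ΔP = ½·0.170·19.9² = 33.7 Pa.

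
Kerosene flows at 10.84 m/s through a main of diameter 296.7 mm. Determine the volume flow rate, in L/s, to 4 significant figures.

Q = A·v = 0.06914 m² × 10.84 m/s = 0.7495 m³/s.
Converting: 0.7495 m³/s × 1000 = 749.5 L/s.

Q ≈ 749.5 L/s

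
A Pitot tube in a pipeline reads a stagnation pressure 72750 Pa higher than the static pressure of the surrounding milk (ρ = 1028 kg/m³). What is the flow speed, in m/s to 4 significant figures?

v ≈ 11.90 m/s

Bernoulli between the free stream and the stagnation point: ½ρv² = P_stag − P_static.
v = √(2ΔP/ρ) = √(2·72750/1028) = 11.90 m/s.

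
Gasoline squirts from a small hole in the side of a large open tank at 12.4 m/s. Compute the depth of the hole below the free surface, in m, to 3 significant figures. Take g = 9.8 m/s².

h ≈ 7.84 m

Torricelli: v = √(2gh), so h = v²/(2g).
h = 12.4²/(2·9.8) = 154/19.60 = 7.84 m.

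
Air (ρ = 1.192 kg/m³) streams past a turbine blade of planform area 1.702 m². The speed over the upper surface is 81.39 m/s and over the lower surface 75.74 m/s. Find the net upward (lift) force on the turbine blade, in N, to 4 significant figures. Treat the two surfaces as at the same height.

The faster flow above has the lower pressure; Bernoulli (same height) gives ΔP = ½ρ(v_up² − v_low²).
ΔP = ½·1.192·(81.39² − 75.74²) = 529.1 Pa.
Lift = ΔP · A = 529.1 × 1.702 = 900.6 N.

900.6 N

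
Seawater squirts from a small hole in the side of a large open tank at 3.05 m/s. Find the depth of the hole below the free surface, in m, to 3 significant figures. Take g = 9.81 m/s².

h ≈ 0.474 m

Torricelli: v = √(2gh), so h = v²/(2g).
h = 3.05²/(2·9.81) = 9.30/19.62 = 0.474 m.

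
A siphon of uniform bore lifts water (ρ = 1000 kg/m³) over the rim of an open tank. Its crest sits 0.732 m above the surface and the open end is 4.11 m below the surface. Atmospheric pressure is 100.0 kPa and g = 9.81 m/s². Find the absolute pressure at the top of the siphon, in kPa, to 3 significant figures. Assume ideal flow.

P_top = 52.5 kPa

The outlet speed comes from Torricelli: v = √(2g·4.11) = 8.98 m/s.
With constant cross-section the crest speed equals v; applying Bernoulli from the surface up to the crest, P_top = P_atm − ½ρv² − ρg·h_top.
P_top = 100000 − ½·1000·8.98² − 1000·9.81·0.732 = 52500 Pa.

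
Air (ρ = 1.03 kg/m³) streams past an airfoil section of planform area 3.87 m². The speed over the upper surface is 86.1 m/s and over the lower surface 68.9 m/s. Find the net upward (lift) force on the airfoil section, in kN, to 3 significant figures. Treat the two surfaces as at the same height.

The faster flow above has the lower pressure; Bernoulli (same height) gives ΔP = ½ρ(v_up² − v_low²).
ΔP = ½·1.03·(86.1² − 68.9²) = 1370 Pa.
Lift = ΔP · A = 1370 × 3.87 = 5310 N.

5.31 kN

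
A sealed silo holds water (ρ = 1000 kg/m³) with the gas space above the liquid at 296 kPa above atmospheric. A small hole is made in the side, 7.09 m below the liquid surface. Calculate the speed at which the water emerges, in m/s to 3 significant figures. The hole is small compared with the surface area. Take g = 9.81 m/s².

27.0 m/s

Take point 1 at the surface (v₁ ≈ 0) and point 2 at the hole (at atmospheric pressure). Bernoulli: P₁ + ρg h = P_atm + ½ρv₂².
With P₁ − P_atm = 296000 Pa, v₂ = √(2gh + 2ΔP/ρ) = √(2·9.81·7.09 + 2·296000/1000) = 27.0 m/s.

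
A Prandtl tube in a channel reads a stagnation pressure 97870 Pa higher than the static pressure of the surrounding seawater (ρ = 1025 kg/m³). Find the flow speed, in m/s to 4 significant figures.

v ≈ 13.82 m/s

Bernoulli between the free stream and the stagnation point: ½ρv² = P_stag − P_static.
v = √(2ΔP/ρ) = √(2·97870/1025) = 13.82 m/s.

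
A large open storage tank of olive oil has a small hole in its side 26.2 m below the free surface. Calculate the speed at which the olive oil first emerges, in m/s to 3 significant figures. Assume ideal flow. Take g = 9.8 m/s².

22.7 m/s

Torricelli's result v = √(2gh) gives v = √(2·9.8·26.2) = 22.7 m/s.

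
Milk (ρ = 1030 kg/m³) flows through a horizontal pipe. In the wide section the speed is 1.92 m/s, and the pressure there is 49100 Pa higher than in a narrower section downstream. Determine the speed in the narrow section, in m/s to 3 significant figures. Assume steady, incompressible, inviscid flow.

v₂ ≈ 9.95 m/s

Along the level pipe P + ½ρv² is conserved, hence v₂² = v₁² + 2(P₁ − P₂)/ρ.
v₂ = √(1.92² + 2·49100/1030) = √(3.69 + 95.3) = 9.95 m/s.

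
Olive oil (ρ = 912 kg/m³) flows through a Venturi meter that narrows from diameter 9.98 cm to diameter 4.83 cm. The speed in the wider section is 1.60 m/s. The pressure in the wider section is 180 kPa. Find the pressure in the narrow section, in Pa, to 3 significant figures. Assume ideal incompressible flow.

By continuity, v₂ = v₁·A₁/A₂ = 1.60·(78.2/18.3) = 6.83 m/s.
The pipe is horizontal, so Bernoulli reduces to P₁ + ½ρv₁² = P₂ + ½ρv₂².
P₂ = P₁ − ½ρ(v₂² − v₁²) = 180000 − ½·912·(6.83² − 1.60²) = 180000 − 20100 = 160000 Pa.

P₂ ≈ 160000 Pa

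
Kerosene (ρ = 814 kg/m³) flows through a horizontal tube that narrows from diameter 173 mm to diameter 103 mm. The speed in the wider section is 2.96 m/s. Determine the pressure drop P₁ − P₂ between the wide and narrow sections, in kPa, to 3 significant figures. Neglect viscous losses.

The volume flow rate is constant, so v₂ = (A₁/A₂)v₁ = (235/83.3)·2.96 = 8.35 m/s.
The pipe is horizontal, so Bernoulli reduces to P₁ + ½ρv₁² = P₂ + ½ρv₂².
P₁ − P₂ = ½·814·(8.35² − 2.96²) = ½·814·61.0 = 24800 Pa.

24.8 kPa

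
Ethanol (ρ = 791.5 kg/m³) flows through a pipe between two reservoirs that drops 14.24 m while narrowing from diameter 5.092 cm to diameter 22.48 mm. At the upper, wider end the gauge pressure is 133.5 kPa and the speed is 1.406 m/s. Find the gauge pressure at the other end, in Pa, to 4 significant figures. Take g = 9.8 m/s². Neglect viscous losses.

P₂ = 224100 Pa

By continuity, v₂ = v₁·A₁/A₂ = 1.406·(20.36/3.969) = 7.214 m/s.
Bernoulli: P₁ + ½ρv₁² + ρg h₁ = P₂ + ½ρv₂² + ρg h₂, so P₂ = P₁ + ½ρ(v₁² − v₂²) − ρg(h₂ − h₁).
P₂ = 133500 + ½·791.5·(1.406² − 7.214²) − 791.5·9.8·(−14.24) = 133500 + (-19810) − (-110500) = 224100 Pa.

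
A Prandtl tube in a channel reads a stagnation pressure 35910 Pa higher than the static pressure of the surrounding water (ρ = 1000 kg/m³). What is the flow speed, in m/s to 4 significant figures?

v = 8.475 m/s

The dynamic pressure equals the rise in static pressure at the stagnation point: ΔP = ½ρv².
v = √(2ΔP/ρ) = √(2·35910/1000) = 8.475 m/s.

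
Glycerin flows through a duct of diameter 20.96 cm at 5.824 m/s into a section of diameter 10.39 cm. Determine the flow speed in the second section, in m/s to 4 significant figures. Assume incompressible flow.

v₂ ≈ 23.70 m/s

The volume flow rate is constant, so v₂ = (A₁/A₂)v₁ = (345.0/84.79)·5.824 = 23.70 m/s.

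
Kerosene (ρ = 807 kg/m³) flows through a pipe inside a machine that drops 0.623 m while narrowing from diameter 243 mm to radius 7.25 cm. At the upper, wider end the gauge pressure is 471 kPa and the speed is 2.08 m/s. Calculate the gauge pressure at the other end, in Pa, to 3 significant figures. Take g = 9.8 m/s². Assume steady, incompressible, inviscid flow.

P₂ ≈ 464000 Pa

By continuity, v₂ = v₁·A₁/A₂ = 2.08·(464/165) = 5.84 m/s.
Bernoulli: P₁ + ½ρv₁² + ρg h₁ = P₂ + ½ρv₂² + ρg h₂, so P₂ = P₁ + ½ρ(v₁² − v₂²) − ρg(h₂ − h₁).
P₂ = 471000 + ½·807·(2.08² − 5.84²) − 807·9.8·(−0.623) = 471000 + (-12000) − (-4930) = 464000 Pa.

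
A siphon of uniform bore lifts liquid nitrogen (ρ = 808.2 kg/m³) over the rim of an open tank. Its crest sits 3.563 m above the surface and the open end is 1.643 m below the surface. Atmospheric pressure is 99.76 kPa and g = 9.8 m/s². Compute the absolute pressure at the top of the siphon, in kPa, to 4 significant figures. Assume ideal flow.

P_top ≈ 58.53 kPa

Bernoulli surface→outlet gives ½v² = g·h_out, so v = √(2·9.8·1.643) = 5.675 m/s.
Continuity keeps v the same throughout the tube; from surface to crest, P_atm + 0 = P_top + ½ρv² + ρg·h_top.
P_top = 99760 − ½·808.2·5.675² − 808.2·9.8·3.563 = 58530 Pa.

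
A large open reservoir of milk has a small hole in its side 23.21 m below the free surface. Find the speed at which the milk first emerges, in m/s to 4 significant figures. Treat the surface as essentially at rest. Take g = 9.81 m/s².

Torricelli's result v = √(2gh) gives v = √(2·9.81·23.21) = 21.34 m/s.

v ≈ 21.34 m/s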